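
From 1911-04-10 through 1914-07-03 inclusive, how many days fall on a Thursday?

169

1911-04-10 is a Monday.
The range spans 1181 days (inclusive of both endpoints).
1181 = 7 × 168 + 5, so there are 168 full weeks plus 5 extra days.
Each full week contributes one Thursday: 168 so far.
The 5 extra days are Mon, Tue, Wed, Thu, Fri — 1 of them qualifies.
Total: 168 + 1 = 169.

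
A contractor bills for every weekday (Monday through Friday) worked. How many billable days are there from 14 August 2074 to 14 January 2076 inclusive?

371 weekdays

14 August 2074 is a Tuesday.
That's 519 days from start to end, counting both.
519 = 7 × 74 + 1, so there are 74 full weeks plus 1 extra day.
Each full week contributes 5 weekdays (Mon–Fri): 74 × 5 = 370.
The 1 extra day is Tue — 1 of them qualifies.
Total: 370 + 1 = 371.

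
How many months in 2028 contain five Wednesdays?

4

A month has five Wednesdays exactly when Wednesday falls within its first (length − 28) days.
Jan: 31 days, starts Sat → 5 of Sat, Sun, Mon
Feb: 29 days, starts Tue → 5 of Tue
Mar: 31 days, starts Wed → 5 of Wed, Thu, Fri ✓
Apr: 30 days, starts Sat → 5 of Sat, Sun
May: 31 days, starts Mon → 5 of Mon, Tue, Wed ✓
Jun: 30 days, starts Thu → 5 of Thu, Fri
Jul: 31 days, starts Sat → 5 of Sat, Sun, Mon
Aug: 31 days, starts Tue → 5 of Tue, Wed, Thu ✓
Sep: 30 days, starts Fri → 5 of Fri, Sat
Oct: 31 days, starts Sun → 5 of Sun, Mon, Tue
Nov: 30 days, starts Wed → 5 of Wed, Thu ✓
Dec: 31 days, starts Fri → 5 of Fri, Sat, Sun
Months with five Wednesdays: Mar, May, Aug, Nov.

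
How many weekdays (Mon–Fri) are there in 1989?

1 January 1989 is a Sunday.
From 1 January 1989 to 31 December 1989 is 365 days inclusive.
365 = 7 × 52 + 1, so there are 52 full weeks plus 1 extra day.
Each full week contributes 5 weekdays (Mon–Fri): 52 × 5 = 260.
The 1 extra day is Sun — none qualify.
Total: 260 + 0 = 260.

260 weekdays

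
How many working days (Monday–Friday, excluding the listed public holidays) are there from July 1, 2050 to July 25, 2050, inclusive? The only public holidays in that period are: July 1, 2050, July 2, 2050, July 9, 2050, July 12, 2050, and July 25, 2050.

July 1, 2050 is a Friday.
That's 25 days from start to end, counting both.
25 = 7 × 3 + 4, so there are 3 full weeks plus 4 extra days.
Each full week contributes 5 weekdays (Mon–Fri): 3 × 5 = 15.
The 4 extra days are Fri, Sat, Sun, Mon — 2 of them qualify.
Total: 15 + 2 = 17.
Holidays: July 1, 2050 (Fri); July 2, 2050 (Sat); July 9, 2050 (Sat); July 12, 2050 (Tue); July 25, 2050 (Mon).
3 of the 5 holidays fall on weekdays; the rest are weekends and were already excluded.
Business days: 17 − 3 = 14.

14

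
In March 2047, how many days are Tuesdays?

4

March 1, 2047 is a Friday.
From March 1, 2047 to March 31, 2047 is 31 days inclusive.
31 = 7 × 4 + 3, so there are 4 full weeks plus 3 extra days.
Each full week contributes one Tuesday: 4 so far.
The 3 extra days are Fri, Sat, Sun — none qualify.
Total: 4 + 0 = 4.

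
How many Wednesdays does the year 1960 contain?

52

January 1, 1960 is a Friday.
That's 366 days from start to end, counting both.
366 = 7 × 52 + 2, so there are 52 full weeks plus 2 extra days.
Each full week contributes one Wednesday: 52 so far.
The 2 extra days are Friday, Saturday — none qualify.
Total: 52 + 0 = 52.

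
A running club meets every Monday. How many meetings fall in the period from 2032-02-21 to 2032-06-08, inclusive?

2032-02-21 is a Saturday.
That's 109 days from start to end, counting both.
109 = 7 × 15 + 4, so there are 15 full weeks plus 4 extra days.
Each full week contributes one Monday: 15 so far.
The 4 extra days are Saturday, Sunday, Monday, Tuesday — 1 of them qualifies.
Total: 15 + 1 = 16.

16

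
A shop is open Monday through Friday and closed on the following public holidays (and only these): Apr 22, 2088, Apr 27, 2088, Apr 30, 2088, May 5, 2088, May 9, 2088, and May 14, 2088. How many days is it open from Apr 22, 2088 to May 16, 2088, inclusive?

12

Apr 22, 2088 is a Thursday.
That's 25 days from start to end, counting both.
25 = 7 × 3 + 4, so there are 3 full weeks plus 4 extra days.
Each full week contributes 5 weekdays (Mon–Fri): 3 × 5 = 15.
The 4 extra days are Thursday, Friday, Saturday, Sunday — 2 of them qualify.
Total: 15 + 2 = 17.
Holidays: Apr 22, 2088 (Thu); Apr 27, 2088 (Tue); Apr 30, 2088 (Fri); May 5, 2088 (Wed); May 9, 2088 (Sun); May 14, 2088 (Fri).
5 of the 6 holidays fall on weekdays; the rest are weekends and were already excluded.
Business days: 17 − 5 = 12.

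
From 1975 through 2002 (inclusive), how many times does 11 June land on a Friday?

Day of week of June 11 in each year:
1975: Wed, 1976: Fri ✓, 1977: Sat, 1978: Sun, 1979: Mon, 1980: Wed, 1981: Thu, 1982: Fri ✓, 1983: Sat, 1984: Mon, 1985: Tue, 1986: Wed, 1987: Thu, 1988: Sat, 1989: Sun, 1990: Mon, 1991: Tue, 1992: Thu, 1993: Fri ✓, 1994: Sat, 1995: Sun, 1996: Tue, 1997: Wed, 1998: Thu, 1999: Fri ✓, 2000: Sun, 2001: Mon, 2002: Tue
Fridays: 1976, 1982, 1993, 1999.

4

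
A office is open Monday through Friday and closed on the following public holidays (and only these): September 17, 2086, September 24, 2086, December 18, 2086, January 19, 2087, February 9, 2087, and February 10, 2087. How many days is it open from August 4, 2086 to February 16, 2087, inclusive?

August 4, 2086 is a Sunday.
That's 197 days from start to end, counting both.
197 = 7 × 28 + 1, so there are 28 full weeks plus 1 extra day.
Each full week contributes 5 weekdays (Mon–Fri): 28 × 5 = 140.
The 1 extra day is Sunday — none qualify.
Total: 140 + 0 = 140.
Holidays: September 17, 2086 (Tue); September 24, 2086 (Tue); December 18, 2086 (Wed); January 19, 2087 (Sun); February 9, 2087 (Sun); February 10, 2087 (Mon).
4 of the 6 holidays fall on weekdays; the rest are weekends and were already excluded.
Business days: 140 − 4 = 136.

136 business days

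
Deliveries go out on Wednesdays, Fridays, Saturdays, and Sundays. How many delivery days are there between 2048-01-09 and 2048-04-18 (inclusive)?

2048-01-09 is a Thursday.
The range spans 101 days (inclusive of both endpoints).
101 = 7 × 14 + 3, so there are 14 full weeks plus 3 extra days.
Each full week contributes 4 days from the set (Wed, Fri, Sat, Sun): 14 × 4 = 56.
The 3 extra days are Thursday, Friday, Saturday — 2 of them qualify.
Total: 56 + 2 = 58.

58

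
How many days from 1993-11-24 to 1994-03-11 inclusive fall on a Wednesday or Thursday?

1993-11-24 is a Wednesday.
From 1993-11-24 to 1994-03-11 is 108 days inclusive.
108 = 7 × 15 + 3, so there are 15 full weeks plus 3 extra days.
Each full week contributes 2 days from the set (Wed, Thu): 15 × 2 = 30.
The 3 extra days are Wed, Thu, Fri — 2 of them qualify.
Total: 30 + 2 = 32.

32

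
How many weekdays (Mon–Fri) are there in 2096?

261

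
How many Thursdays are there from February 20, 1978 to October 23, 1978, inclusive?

35 Thursdays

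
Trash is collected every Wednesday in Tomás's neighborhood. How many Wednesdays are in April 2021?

4

2021-04-01 is a Thursday.
That's 30 days from start to end, counting both.
30 = 7 × 4 + 2, so there are 4 full weeks plus 2 extra days.
Each full week contributes one Wednesday: 4 so far.
The 2 extra days are Thursday, Friday — none qualify.
Total: 4 + 0 = 4.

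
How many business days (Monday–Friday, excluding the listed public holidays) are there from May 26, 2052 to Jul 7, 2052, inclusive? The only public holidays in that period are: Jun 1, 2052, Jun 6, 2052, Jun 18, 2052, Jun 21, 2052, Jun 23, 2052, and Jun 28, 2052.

26

May 26, 2052 is a Sunday.
From May 26, 2052 to Jul 7, 2052 is 43 days inclusive.
43 = 7 × 6 + 1, so there are 6 full weeks plus 1 extra day.
Each full week contributes 5 weekdays (Mon–Fri): 6 × 5 = 30.
The 1 extra day is Sun — none qualify.
Total: 30 + 0 = 30.
Holidays: Jun 1, 2052 (Sat); Jun 6, 2052 (Thu); Jun 18, 2052 (Tue); Jun 21, 2052 (Fri); Jun 23, 2052 (Sun); Jun 28, 2052 (Fri).
4 of the 6 holidays fall on weekdays; the rest are weekends and were already excluded.
Business days: 30 − 4 = 26.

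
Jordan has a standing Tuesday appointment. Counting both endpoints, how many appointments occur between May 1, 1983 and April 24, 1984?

May 1, 1983 is a Sunday.
The range spans 360 days (inclusive of both endpoints).
360 = 7 × 51 + 3, so there are 51 full weeks plus 3 extra days.
Each full week contributes one Tuesday: 51 so far.
The 3 extra days are Sun, Mon, Tue — 1 of them qualifies.
Total: 51 + 1 = 52.

52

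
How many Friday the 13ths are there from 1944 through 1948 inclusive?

8

Friday-the-13ths by year:
1944: Oct
1945: Apr, Jul
1946: Sep, Dec
1947: Jun
1948: Feb, Aug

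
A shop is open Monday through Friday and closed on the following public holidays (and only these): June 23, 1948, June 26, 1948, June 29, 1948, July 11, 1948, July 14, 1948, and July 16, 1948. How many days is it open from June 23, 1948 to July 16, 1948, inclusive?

14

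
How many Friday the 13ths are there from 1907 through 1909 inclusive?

5

Friday-the-13ths by year:
1907: Sep, Dec
1908: Mar, Nov
1909: Aug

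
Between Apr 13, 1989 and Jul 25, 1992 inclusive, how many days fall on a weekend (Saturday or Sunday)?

Apr 13, 1989 is a Thursday.
The range spans 1200 days (inclusive of both endpoints).
1200 = 7 × 171 + 3, so there are 171 full weeks plus 3 extra days.
Each full week contributes 2 weekend days (Sat, Sun): 171 × 2 = 342.
The 3 extra days are Thursday, Friday, Saturday — 1 of them qualifies.
Total: 342 + 1 = 343.

343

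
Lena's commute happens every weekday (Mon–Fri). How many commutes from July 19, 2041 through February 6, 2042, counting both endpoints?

145 weekdays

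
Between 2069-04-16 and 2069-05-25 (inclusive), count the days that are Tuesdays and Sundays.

2069-04-16 is a Tuesday.
From 2069-04-16 to 2069-05-25 is 40 days inclusive.
40 = 7 × 5 + 5, so there are 5 full weeks plus 5 extra days.
Each full week contributes 2 days from the set (Tue, Sun): 5 × 2 = 10.
The 5 extra days are Tue, Wed, Thu, Fri, Sat — 1 of them qualifies.
Total: 10 + 1 = 11.

11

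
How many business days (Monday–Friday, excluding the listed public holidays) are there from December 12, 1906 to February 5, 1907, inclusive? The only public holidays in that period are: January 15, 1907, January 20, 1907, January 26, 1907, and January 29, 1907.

38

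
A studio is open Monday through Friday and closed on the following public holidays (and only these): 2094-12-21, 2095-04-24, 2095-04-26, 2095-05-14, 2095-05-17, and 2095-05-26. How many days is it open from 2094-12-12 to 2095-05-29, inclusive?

2094-12-12 is a Sunday.
The range spans 169 days (inclusive of both endpoints).
169 = 7 × 24 + 1, so there are 24 full weeks plus 1 extra day.
Each full week contributes 5 weekdays (Mon–Fri): 24 × 5 = 120.
The 1 extra day is Sunday — none qualify.
Total: 120 + 0 = 120.
Holidays: 2094-12-21 (Tue); 2095-04-24 (Sun); 2095-04-26 (Tue); 2095-05-14 (Sat); 2095-05-17 (Tue); 2095-05-26 (Thu).
4 of the 6 holidays fall on weekdays; the rest are weekends and were already excluded.
Business days: 120 − 4 = 116.

116 working days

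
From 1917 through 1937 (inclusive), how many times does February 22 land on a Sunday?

Day of week of February 22 in each year:
1917: Thu, 1918: Fri, 1919: Sat, 1920: Sun ✓, 1921: Tue, 1922: Wed, 1923: Thu, 1924: Fri, 1925: Sun ✓, 1926: Mon, 1927: Tue, 1928: Wed, 1929: Fri, 1930: Sat, 1931: Sun ✓, 1932: Mon, 1933: Wed, 1934: Thu, 1935: Fri, 1936: Sat, 1937: Mon
Sundays: 1920, 1925, 1931.

3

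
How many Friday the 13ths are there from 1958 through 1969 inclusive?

Friday-the-13ths by year:
1958: Jun
1959: Feb, Mar, Nov
1960: May
1961: Jan, Oct
1962: Apr, Jul
1963: Sep, Dec
1964: Mar, Nov
1965: Aug
1966: May
1967: Jan, Oct
1968: Sep, Dec
1969: Jun

20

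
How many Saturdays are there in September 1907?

4

September 1, 1907 is a Sunday.
From September 1, 1907 to September 30, 1907 is 30 days inclusive.
30 = 7 × 4 + 2, so there are 4 full weeks plus 2 extra days.
Each full week contributes one Saturday: 4 so far.
The 2 extra days are Sunday, Monday — none qualify.
Total: 4 + 0 = 4.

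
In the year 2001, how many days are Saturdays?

1 January 2001 is a Monday.
From 1 January 2001 to 31 December 2001 is 365 days inclusive.
365 = 7 × 52 + 1, so there are 52 full weeks plus 1 extra day.
Each full week contributes one Saturday: 52 so far.
The 1 extra day is Mon — none qualify.
Total: 52 + 0 = 52.

52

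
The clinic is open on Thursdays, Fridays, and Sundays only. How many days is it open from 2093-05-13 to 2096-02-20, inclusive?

2093-05-13 is a Wednesday.
The range spans 1014 days (inclusive of both endpoints).
1014 = 7 × 144 + 6, so there are 144 full weeks plus 6 extra days.
Each full week contributes 3 days from the set (Thu, Fri, Sun): 144 × 3 = 432.
The 6 extra days are Wed, Thu, Fri, Sat, Sun, Mon — 3 of them qualify.
Total: 432 + 3 = 435.

435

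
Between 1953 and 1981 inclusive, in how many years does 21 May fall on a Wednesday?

Day of week of May 21 in each year:
1953: Thu, 1954: Fri, 1955: Sat, 1956: Mon, 1957: Tue, 1958: Wed ✓, 1959: Thu, 1960: Sat, 1961: Sun, 1962: Mon, 1963: Tue, 1964: Thu, 1965: Fri, 1966: Sat, 1967: Sun, 1968: Tue, 1969: Wed ✓, 1970: Thu, 1971: Fri, 1972: Sun, 1973: Mon, 1974: Tue, 1975: Wed ✓, 1976: Fri, 1977: Sat, 1978: Sun, 1979: Mon, 1980: Wed ✓, 1981: Thu
Wednesdays: 1958, 1969, 1975, 1980.

4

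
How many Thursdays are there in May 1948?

4

1 May 1948 is a Saturday.
From 1 May 1948 to 31 May 1948 is 31 days inclusive.
31 = 7 × 4 + 3, so there are 4 full weeks plus 3 extra days.
Each full week contributes one Thursday: 4 so far.
The 3 extra days are Sat, Sun, Mon — none qualify.
Total: 4 + 0 = 4.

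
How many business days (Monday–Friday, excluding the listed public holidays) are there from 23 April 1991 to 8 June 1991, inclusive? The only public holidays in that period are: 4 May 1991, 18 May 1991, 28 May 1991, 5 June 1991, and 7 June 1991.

23 April 1991 is a Tuesday.
That's 47 days from start to end, counting both.
47 = 7 × 6 + 5, so there are 6 full weeks plus 5 extra days.
Each full week contributes 5 weekdays (Mon–Fri): 6 × 5 = 30.
The 5 extra days are Tuesday, Wednesday, Thursday, Friday, Saturday — 4 of them qualify.
Total: 30 + 4 = 34.
Holidays: 4 May 1991 (Sat); 18 May 1991 (Sat); 28 May 1991 (Tue); 5 June 1991 (Wed); 7 June 1991 (Fri).
3 of the 5 holidays fall on weekdays; the rest are weekends and were already excluded.
Business days: 34 − 3 = 31.

31 business days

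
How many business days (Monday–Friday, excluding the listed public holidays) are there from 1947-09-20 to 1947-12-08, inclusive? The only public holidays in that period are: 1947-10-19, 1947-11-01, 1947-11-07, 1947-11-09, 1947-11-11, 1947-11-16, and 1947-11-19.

53 business days

1947-09-20 is a Saturday.
The range spans 80 days (inclusive of both endpoints).
80 = 7 × 11 + 3, so there are 11 full weeks plus 3 extra days.
Each full week contributes 5 weekdays (Mon–Fri): 11 × 5 = 55.
The 3 extra days are Saturday, Sunday, Monday — 1 of them qualifies.
Total: 55 + 1 = 56.
Holidays: 1947-10-19 (Sun); 1947-11-01 (Sat); 1947-11-07 (Fri); 1947-11-09 (Sun); 1947-11-11 (Tue); 1947-11-16 (Sun); 1947-11-19 (Wed).
3 of the 7 holidays fall on weekdays; the rest are weekends and were already excluded.
Business days: 56 − 3 = 53.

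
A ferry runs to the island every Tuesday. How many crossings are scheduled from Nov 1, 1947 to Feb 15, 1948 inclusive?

Nov 1, 1947 is a Saturday.
The range spans 107 days (inclusive of both endpoints).
107 = 7 × 15 + 2, so there are 15 full weeks plus 2 extra days.
Each full week contributes one Tuesday: 15 so far.
The 2 extra days are Sat, Sun — none qualify.
Total: 15 + 0 = 15.

15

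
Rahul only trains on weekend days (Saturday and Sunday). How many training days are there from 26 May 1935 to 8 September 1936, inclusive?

135

26 May 1935 is a Sunday.
The range spans 472 days (inclusive of both endpoints).
472 = 7 × 67 + 3, so there are 67 full weeks plus 3 extra days.
Each full week contributes 2 weekend days (Sat, Sun): 67 × 2 = 134.
The 3 extra days are Sun, Mon, Tue — 1 of them qualifies.
Total: 134 + 1 = 135.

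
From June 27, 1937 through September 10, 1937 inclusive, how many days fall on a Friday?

11 Fridays

June 27, 1937 is a Sunday.
The range spans 76 days (inclusive of both endpoints).
76 = 7 × 10 + 6, so there are 10 full weeks plus 6 extra days.
Each full week contributes one Friday: 10 so far.
The 6 extra days are Sunday, Monday, Tuesday, Wednesday, Thursday, Friday — 1 of them qualifies.
Total: 10 + 1 = 11.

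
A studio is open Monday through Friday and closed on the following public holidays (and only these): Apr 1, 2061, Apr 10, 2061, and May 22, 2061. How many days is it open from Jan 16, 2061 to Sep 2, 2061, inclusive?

Jan 16, 2061 is a Sunday.
That's 230 days from start to end, counting both.
230 = 7 × 32 + 6, so there are 32 full weeks plus 6 extra days.
Each full week contributes 5 weekdays (Mon–Fri): 32 × 5 = 160.
The 6 extra days are Sunday, Monday, Tuesday, Wednesday, Thursday, Friday — 5 of them qualify.
Total: 160 + 5 = 165.
Holidays: Apr 1, 2061 (Fri); Apr 10, 2061 (Sun); May 22, 2061 (Sun).
1 of the 3 holidays fall on weekdays; the rest are weekends and were already excluded.
Business days: 165 − 1 = 164.

164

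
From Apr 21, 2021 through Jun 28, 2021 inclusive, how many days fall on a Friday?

10

Apr 21, 2021 is a Wednesday.
From Apr 21, 2021 to Jun 28, 2021 is 69 days inclusive.
69 = 7 × 9 + 6, so there are 9 full weeks plus 6 extra days.
Each full week contributes one Friday: 9 so far.
The 6 extra days are Wednesday, Thursday, Friday, Saturday, Sunday, Monday — 1 of them qualifies.
Total: 9 + 1 = 10.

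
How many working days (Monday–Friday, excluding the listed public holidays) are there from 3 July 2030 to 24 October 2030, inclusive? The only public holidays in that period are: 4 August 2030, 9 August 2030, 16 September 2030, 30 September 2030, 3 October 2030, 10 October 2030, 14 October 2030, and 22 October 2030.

75

3 July 2030 is a Wednesday.
From 3 July 2030 to 24 October 2030 is 114 days inclusive.
114 = 7 × 16 + 2, so there are 16 full weeks plus 2 extra days.
Each full week contributes 5 weekdays (Mon–Fri): 16 × 5 = 80.
The 2 extra days are Wednesday, Thursday — 2 of them qualify.
Total: 80 + 2 = 82.
Holidays: 4 August 2030 (Sun); 9 August 2030 (Fri); 16 September 2030 (Mon); 30 September 2030 (Mon); 3 October 2030 (Thu); 10 October 2030 (Thu); 14 October 2030 (Mon); 22 October 2030 (Tue).
7 of the 8 holidays fall on weekdays; the rest are weekends and were already excluded.
Business days: 82 − 7 = 75.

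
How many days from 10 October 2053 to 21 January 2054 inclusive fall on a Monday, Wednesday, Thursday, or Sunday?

10 October 2053 is a Friday.
That's 104 days from start to end, counting both.
104 = 7 × 14 + 6, so there are 14 full weeks plus 6 extra days.
Each full week contributes 4 days from the set (Mon, Wed, Thu, Sun): 14 × 4 = 56.
The 6 extra days are Fri, Sat, Sun, Mon, Tue, Wed — 3 of them qualify.
Total: 56 + 3 = 59.

59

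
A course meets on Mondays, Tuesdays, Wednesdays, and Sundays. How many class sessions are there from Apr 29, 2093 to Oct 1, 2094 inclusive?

Apr 29, 2093 is a Wednesday.
The range spans 521 days (inclusive of both endpoints).
521 = 7 × 74 + 3, so there are 74 full weeks plus 3 extra days.
Each full week contributes 4 days from the set (Mon, Tue, Wed, Sun): 74 × 4 = 296.
The 3 extra days are Wednesday, Thursday, Friday — 1 of them qualifies.
Total: 296 + 1 = 297.

297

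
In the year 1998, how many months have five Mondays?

4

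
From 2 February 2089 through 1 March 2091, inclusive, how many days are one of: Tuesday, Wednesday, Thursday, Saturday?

434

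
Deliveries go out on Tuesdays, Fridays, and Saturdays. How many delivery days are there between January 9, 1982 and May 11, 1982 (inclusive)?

January 9, 1982 is a Saturday.
That's 123 days from start to end, counting both.
123 = 7 × 17 + 4, so there are 17 full weeks plus 4 extra days.
Each full week contributes 3 days from the set (Tue, Fri, Sat): 17 × 3 = 51.
The 4 extra days are Sat, Sun, Mon, Tue — 2 of them qualify.
Total: 51 + 2 = 53.

53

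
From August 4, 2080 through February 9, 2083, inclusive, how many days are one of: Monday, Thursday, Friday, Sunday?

526

August 4, 2080 is a Sunday.
From August 4, 2080 to February 9, 2083 is 920 days inclusive.
920 = 7 × 131 + 3, so there are 131 full weeks plus 3 extra days.
Each full week contributes 4 days from the set (Mon, Thu, Fri, Sun): 131 × 4 = 524.
The 3 extra days are Sunday, Monday, Tuesday — 2 of them qualify.
Total: 524 + 2 = 526.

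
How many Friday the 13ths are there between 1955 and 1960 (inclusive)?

Friday-the-13ths by year:
1955: May
1956: Jan, Apr, Jul
1957: Sep, Dec
1958: Jun
1959: Feb, Mar, Nov
1960: May

11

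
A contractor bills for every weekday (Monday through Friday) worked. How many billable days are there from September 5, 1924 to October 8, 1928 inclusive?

1067 weekdays

September 5, 1924 is a Friday.
From September 5, 1924 to October 8, 1928 is 1495 days inclusive.
1495 = 7 × 213 + 4, so there are 213 full weeks plus 4 extra days.
Each full week contributes 5 weekdays (Mon–Fri): 213 × 5 = 1065.
The 4 extra days are Friday, Saturday, Sunday, Monday — 2 of them qualify.
Total: 1065 + 2 = 1067.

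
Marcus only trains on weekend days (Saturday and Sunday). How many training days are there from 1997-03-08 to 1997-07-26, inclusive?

41

1997-03-08 is a Saturday.
From 1997-03-08 to 1997-07-26 is 141 days inclusive.
141 = 7 × 20 + 1, so there are 20 full weeks plus 1 extra day.
Each full week contributes 2 weekend days (Sat, Sun): 20 × 2 = 40.
The 1 extra day is Saturday — 1 of them qualifies.
Total: 40 + 1 = 41.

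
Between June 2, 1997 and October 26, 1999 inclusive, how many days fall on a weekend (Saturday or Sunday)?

June 2, 1997 is a Monday.
From June 2, 1997 to October 26, 1999 is 877 days inclusive.
877 = 7 × 125 + 2, so there are 125 full weeks plus 2 extra days.
Each full week contributes 2 weekend days (Sat, Sun): 125 × 2 = 250.
The 2 extra days are Monday, Tuesday — none qualify.
Total: 250 + 0 = 250.

250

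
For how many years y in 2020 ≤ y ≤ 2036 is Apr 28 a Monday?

Day of week of April 28 in each year:
2020: Tue, 2021: Wed, 2022: Thu, 2023: Fri, 2024: Sun, 2025: Mon ✓, 2026: Tue, 2027: Wed, 2028: Fri, 2029: Sat, 2030: Sun, 2031: Mon ✓, 2032: Wed, 2033: Thu, 2034: Fri, 2035: Sat, 2036: Mon ✓
Mondays: 2025, 2031, 2036.

3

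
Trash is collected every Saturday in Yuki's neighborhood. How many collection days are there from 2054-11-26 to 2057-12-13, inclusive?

2054-11-26 is a Thursday.
That's 1114 days from start to end, counting both.
1114 = 7 × 159 + 1, so there are 159 full weeks plus 1 extra day.
Each full week contributes one Saturday: 159 so far.
The 1 extra day is Thu — none qualify.
Total: 159 + 0 = 159.

159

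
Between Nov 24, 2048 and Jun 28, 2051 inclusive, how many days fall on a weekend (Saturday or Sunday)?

270

Nov 24, 2048 is a Tuesday.
The range spans 947 days (inclusive of both endpoints).
947 = 7 × 135 + 2, so there are 135 full weeks plus 2 extra days.
Each full week contributes 2 weekend days (Sat, Sun): 135 × 2 = 270.
The 2 extra days are Tue, Wed — none qualify.
Total: 270 + 0 = 270.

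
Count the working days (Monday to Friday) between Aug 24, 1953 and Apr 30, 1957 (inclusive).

962 weekdays

Aug 24, 1953 is a Monday.
From Aug 24, 1953 to Apr 30, 1957 is 1346 days inclusive.
1346 = 7 × 192 + 2, so there are 192 full weeks plus 2 extra days.
Each full week contributes 5 weekdays (Mon–Fri): 192 × 5 = 960.
The 2 extra days are Monday, Tuesday — 2 of them qualify.
Total: 960 + 2 = 962.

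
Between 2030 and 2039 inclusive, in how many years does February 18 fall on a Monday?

2

Day of week of February 18 in each year:
2030: Mon ✓, 2031: Tue, 2032: Wed, 2033: Fri, 2034: Sat, 2035: Sun, 2036: Mon ✓, 2037: Wed, 2038: Thu, 2039: Fri
Mondays: 2030, 2036.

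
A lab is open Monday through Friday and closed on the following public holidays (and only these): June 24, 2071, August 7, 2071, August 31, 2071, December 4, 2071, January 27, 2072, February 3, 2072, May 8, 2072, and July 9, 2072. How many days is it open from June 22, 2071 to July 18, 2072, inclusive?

275 working days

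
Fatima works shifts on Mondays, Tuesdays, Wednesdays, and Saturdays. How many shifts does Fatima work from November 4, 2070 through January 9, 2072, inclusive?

November 4, 2070 is a Tuesday.
The range spans 432 days (inclusive of both endpoints).
432 = 7 × 61 + 5, so there are 61 full weeks plus 5 extra days.
Each full week contributes 4 days from the set (Mon, Tue, Wed, Sat): 61 × 4 = 244.
The 5 extra days are Tue, Wed, Thu, Fri, Sat — 3 of them qualify.
Total: 244 + 3 = 247.

247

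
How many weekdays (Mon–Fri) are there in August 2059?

Aug 1, 2059 is a Friday.
From Aug 1, 2059 to Aug 31, 2059 is 31 days inclusive.
31 = 7 × 4 + 3, so there are 4 full weeks plus 3 extra days.
Each full week contributes 5 weekdays (Mon–Fri): 4 × 5 = 20.
The 3 extra days are Fri, Sat, Sun — 1 of them qualifies.
Total: 20 + 1 = 21.

21 weekdays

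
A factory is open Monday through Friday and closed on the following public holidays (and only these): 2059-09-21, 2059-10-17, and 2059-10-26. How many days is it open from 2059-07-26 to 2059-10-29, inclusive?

67 business days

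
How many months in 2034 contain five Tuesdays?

4

A month has five Tuesdays exactly when Tuesday falls within its first (length − 28) days.
Jan: 31 days, starts Sun → 5 of Sun, Mon, Tue ✓
Feb: 28 days, starts Wed → 5 of (none)
Mar: 31 days, starts Wed → 5 of Wed, Thu, Fri
Apr: 30 days, starts Sat → 5 of Sat, Sun
May: 31 days, starts Mon → 5 of Mon, Tue, Wed ✓
Jun: 30 days, starts Thu → 5 of Thu, Fri
Jul: 31 days, starts Sat → 5 of Sat, Sun, Mon
Aug: 31 days, starts Tue → 5 of Tue, Wed, Thu ✓
Sep: 30 days, starts Fri → 5 of Fri, Sat
Oct: 31 days, starts Sun → 5 of Sun, Mon, Tue ✓
Nov: 30 days, starts Wed → 5 of Wed, Thu
Dec: 31 days, starts Fri → 5 of Fri, Sat, Sun
Months with five Tuesdays: Jan, May, Aug, Oct.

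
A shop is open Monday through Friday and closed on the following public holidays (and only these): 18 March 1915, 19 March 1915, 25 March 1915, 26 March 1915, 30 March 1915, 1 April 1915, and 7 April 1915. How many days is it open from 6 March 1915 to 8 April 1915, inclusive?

6 March 1915 is a Saturday.
From 6 March 1915 to 8 April 1915 is 34 days inclusive.
34 = 7 × 4 + 6, so there are 4 full weeks plus 6 extra days.
Each full week contributes 5 weekdays (Mon–Fri): 4 × 5 = 20.
The 6 extra days are Sat, Sun, Mon, Tue, Wed, Thu — 4 of them qualify.
Total: 20 + 4 = 24.
Holidays: 18 March 1915 (Thu); 19 March 1915 (Fri); 25 March 1915 (Thu); 26 March 1915 (Fri); 30 March 1915 (Tue); 1 April 1915 (Thu); 7 April 1915 (Wed).
All 7 holidays fall on weekdays, so subtract 7.
Business days: 24 − 7 = 17.

17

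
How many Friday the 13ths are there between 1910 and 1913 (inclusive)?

Friday-the-13ths by year:
1910: May
1911: Jan, Oct
1912: Sep, Dec
1913: Jun

6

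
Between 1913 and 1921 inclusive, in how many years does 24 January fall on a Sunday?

1

Day of week of January 24 in each year:
1913: Fri, 1914: Sat, 1915: Sun ✓, 1916: Mon, 1917: Wed, 1918: Thu, 1919: Fri, 1920: Sat, 1921: Mon
Sundays: 1915.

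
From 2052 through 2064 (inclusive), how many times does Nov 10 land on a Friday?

Day of week of November 10 in each year:
2052: Sun, 2053: Mon, 2054: Tue, 2055: Wed, 2056: Fri ✓, 2057: Sat, 2058: Sun, 2059: Mon, 2060: Wed, 2061: Thu, 2062: Fri ✓, 2063: Sat, 2064: Mon
Fridays: 2056, 2062.

2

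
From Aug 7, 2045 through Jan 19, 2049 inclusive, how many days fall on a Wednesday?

Aug 7, 2045 is a Monday.
That's 1262 days from start to end, counting both.
1262 = 7 × 180 + 2, so there are 180 full weeks plus 2 extra days.
Each full week contributes one Wednesday: 180 so far.
The 2 extra days are Mon, Tue — none qualify.
Total: 180 + 0 = 180.

180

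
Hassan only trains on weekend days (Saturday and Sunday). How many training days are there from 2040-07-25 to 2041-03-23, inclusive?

2040-07-25 is a Wednesday.
From 2040-07-25 to 2041-03-23 is 242 days inclusive.
242 = 7 × 34 + 4, so there are 34 full weeks plus 4 extra days.
Each full week contributes 2 weekend days (Sat, Sun): 34 × 2 = 68.
The 4 extra days are Wednesday, Thursday, Friday, Saturday — 1 of them qualifies.
Total: 68 + 1 = 69.

69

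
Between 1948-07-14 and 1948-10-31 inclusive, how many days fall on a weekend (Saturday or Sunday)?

32

1948-07-14 is a Wednesday.
The range spans 110 days (inclusive of both endpoints).
110 = 7 × 15 + 5, so there are 15 full weeks plus 5 extra days.
Each full week contributes 2 weekend days (Sat, Sun): 15 × 2 = 30.
The 5 extra days are Wed, Thu, Fri, Sat, Sun — 2 of them qualify.
Total: 30 + 2 = 32.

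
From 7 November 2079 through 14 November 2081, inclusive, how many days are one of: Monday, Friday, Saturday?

316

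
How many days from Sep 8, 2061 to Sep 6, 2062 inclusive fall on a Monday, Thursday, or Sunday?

156

Sep 8, 2061 is a Thursday.
From Sep 8, 2061 to Sep 6, 2062 is 364 days inclusive.
364 = 7 × 52, so the span is exactly 52 full weeks.
Each full week contributes 3 days from the set (Mon, Thu, Sun): 52 × 3 = 156.
Total: 156.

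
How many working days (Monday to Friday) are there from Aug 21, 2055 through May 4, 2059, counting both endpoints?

965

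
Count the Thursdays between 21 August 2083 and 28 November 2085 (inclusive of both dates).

21 August 2083 is a Saturday.
That's 831 days from start to end, counting both.
831 = 7 × 118 + 5, so there are 118 full weeks plus 5 extra days.
Each full week contributes one Thursday: 118 so far.
The 5 extra days are Sat, Sun, Mon, Tue, Wed — none qualify.
Total: 118 + 0 = 118.

118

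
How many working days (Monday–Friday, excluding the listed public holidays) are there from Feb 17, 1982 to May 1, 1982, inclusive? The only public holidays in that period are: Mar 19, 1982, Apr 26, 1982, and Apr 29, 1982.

Feb 17, 1982 is a Wednesday.
That's 74 days from start to end, counting both.
74 = 7 × 10 + 4, so there are 10 full weeks plus 4 extra days.
Each full week contributes 5 weekdays (Mon–Fri): 10 × 5 = 50.
The 4 extra days are Wed, Thu, Fri, Sat — 3 of them qualify.
Total: 50 + 3 = 53.
Holidays: Mar 19, 1982 (Fri); Apr 26, 1982 (Mon); Apr 29, 1982 (Thu).
All 3 holidays fall on weekdays, so subtract 3.
Business days: 53 − 3 = 50.

50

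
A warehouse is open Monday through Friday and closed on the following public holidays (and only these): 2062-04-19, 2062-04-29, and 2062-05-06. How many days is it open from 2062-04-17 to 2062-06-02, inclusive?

2062-04-17 is a Monday.
The range spans 47 days (inclusive of both endpoints).
47 = 7 × 6 + 5, so there are 6 full weeks plus 5 extra days.
Each full week contributes 5 weekdays (Mon–Fri): 6 × 5 = 30.
The 5 extra days are Monday, Tuesday, Wednesday, Thursday, Friday — 5 of them qualify.
Total: 30 + 5 = 35.
Holidays: 2062-04-19 (Wed); 2062-04-29 (Sat); 2062-05-06 (Sat).
1 of the 3 holidays fall on weekdays; the rest are weekends and were already excluded.
Business days: 35 − 1 = 34.

34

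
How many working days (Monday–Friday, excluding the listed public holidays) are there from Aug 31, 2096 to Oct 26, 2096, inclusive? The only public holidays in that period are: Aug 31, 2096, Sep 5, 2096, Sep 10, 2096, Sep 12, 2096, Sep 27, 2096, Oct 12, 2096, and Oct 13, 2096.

35

Aug 31, 2096 is a Friday.
That's 57 days from start to end, counting both.
57 = 7 × 8 + 1, so there are 8 full weeks plus 1 extra day.
Each full week contributes 5 weekdays (Mon–Fri): 8 × 5 = 40.
The 1 extra day is Fri — 1 of them qualifies.
Total: 40 + 1 = 41.
Holidays: Aug 31, 2096 (Fri); Sep 5, 2096 (Wed); Sep 10, 2096 (Mon); Sep 12, 2096 (Wed); Sep 27, 2096 (Thu); Oct 12, 2096 (Fri); Oct 13, 2096 (Sat).
6 of the 7 holidays fall on weekdays; the rest are weekends and were already excluded.
Business days: 41 − 6 = 35.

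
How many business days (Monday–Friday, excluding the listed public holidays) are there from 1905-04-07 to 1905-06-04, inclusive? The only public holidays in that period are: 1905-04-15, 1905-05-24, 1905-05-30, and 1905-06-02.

1905-04-07 is a Friday.
From 1905-04-07 to 1905-06-04 is 59 days inclusive.
59 = 7 × 8 + 3, so there are 8 full weeks plus 3 extra days.
Each full week contributes 5 weekdays (Mon–Fri): 8 × 5 = 40.
The 3 extra days are Friday, Saturday, Sunday — 1 of them qualifies.
Total: 40 + 1 = 41.
Holidays: 1905-04-15 (Sat); 1905-05-24 (Wed); 1905-05-30 (Tue); 1905-06-02 (Fri).
3 of the 4 holidays fall on weekdays; the rest are weekends and were already excluded.
Business days: 41 − 3 = 38.

38 business days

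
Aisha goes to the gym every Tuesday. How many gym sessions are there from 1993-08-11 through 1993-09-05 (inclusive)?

1993-08-11 is a Wednesday.
From 1993-08-11 to 1993-09-05 is 26 days inclusive.
26 = 7 × 3 + 5, so there are 3 full weeks plus 5 extra days.
Each full week contributes one Tuesday: 3 so far.
The 5 extra days are Wed, Thu, Fri, Sat, Sun — none qualify.
Total: 3 + 0 = 3.

3 Tuesdays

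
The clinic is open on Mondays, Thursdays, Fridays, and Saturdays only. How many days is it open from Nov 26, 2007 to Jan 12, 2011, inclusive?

Nov 26, 2007 is a Monday.
From Nov 26, 2007 to Jan 12, 2011 is 1144 days inclusive.
1144 = 7 × 163 + 3, so there are 163 full weeks plus 3 extra days.
Each full week contributes 4 days from the set (Mon, Thu, Fri, Sat): 163 × 4 = 652.
The 3 extra days are Monday, Tuesday, Wednesday — 1 of them qualifies.
Total: 652 + 1 = 653.

653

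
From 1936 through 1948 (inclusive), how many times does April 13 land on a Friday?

1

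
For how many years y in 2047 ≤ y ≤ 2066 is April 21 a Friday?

3

Day of week of April 21 in each year:
2047: Sun, 2048: Tue, 2049: Wed, 2050: Thu, 2051: Fri ✓, 2052: Sun, 2053: Mon, 2054: Tue, 2055: Wed, 2056: Fri ✓, 2057: Sat, 2058: Sun, 2059: Mon, 2060: Wed, 2061: Thu, 2062: Fri ✓, 2063: Sat, 2064: Mon, 2065: Tue, 2066: Wed
Fridays: 2051, 2056, 2062.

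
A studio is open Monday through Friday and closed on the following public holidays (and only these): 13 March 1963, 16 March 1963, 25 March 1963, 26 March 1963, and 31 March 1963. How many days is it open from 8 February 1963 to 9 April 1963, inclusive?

8 February 1963 is a Friday.
The range spans 61 days (inclusive of both endpoints).
61 = 7 × 8 + 5, so there are 8 full weeks plus 5 extra days.
Each full week contributes 5 weekdays (Mon–Fri): 8 × 5 = 40.
The 5 extra days are Friday, Saturday, Sunday, Monday, Tuesday — 3 of them qualify.
Total: 40 + 3 = 43.
Holidays: 13 March 1963 (Wed); 16 March 1963 (Sat); 25 March 1963 (Mon); 26 March 1963 (Tue); 31 March 1963 (Sun).
3 of the 5 holidays fall on weekdays; the rest are weekends and were already excluded.
Business days: 43 − 3 = 40.

40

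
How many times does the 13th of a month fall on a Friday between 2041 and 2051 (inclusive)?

Friday-the-13ths by year:
2041: Sep, Dec
2042: Jun
2043: Feb, Mar, Nov
2044: May
2045: Jan, Oct
2046: Apr, Jul
2047: Sep, Dec
2048: Mar, Nov
2049: Aug
2050: May
2051: Jan, Oct

19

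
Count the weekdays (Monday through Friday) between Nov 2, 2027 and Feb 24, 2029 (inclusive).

344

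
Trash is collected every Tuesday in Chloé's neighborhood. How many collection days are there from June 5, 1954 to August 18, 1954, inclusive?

11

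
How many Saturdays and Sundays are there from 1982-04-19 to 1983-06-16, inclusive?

1982-04-19 is a Monday.
That's 424 days from start to end, counting both.
424 = 7 × 60 + 4, so there are 60 full weeks plus 4 extra days.
Each full week contributes 2 weekend days (Sat, Sun): 60 × 2 = 120.
The 4 extra days are Monday, Tuesday, Wednesday, Thursday — none qualify.
Total: 120 + 0 = 120.

120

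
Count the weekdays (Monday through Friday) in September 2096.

Sep 1, 2096 is a Saturday.
The range spans 30 days (inclusive of both endpoints).
30 = 7 × 4 + 2, so there are 4 full weeks plus 2 extra days.
Each full week contributes 5 weekdays (Mon–Fri): 4 × 5 = 20.
The 2 extra days are Sat, Sun — none qualify.
Total: 20 + 0 = 20.

20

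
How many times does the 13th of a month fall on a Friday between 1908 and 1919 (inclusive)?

Friday-the-13ths by year:
1908: Mar, Nov
1909: Aug
1910: May
1911: Jan, Oct
1912: Sep, Dec
1913: Jun
1914: Feb, Mar, Nov
1915: Aug
1916: Oct
1917: Apr, Jul
1918: Sep, Dec
1919: Jun

19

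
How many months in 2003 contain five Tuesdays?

A month has five Tuesdays exactly when Tuesday falls within its first (length − 28) days.
Jan: 31 days, starts Wed → 5 of Wed, Thu, Fri
Feb: 28 days, starts Sat → 5 of (none)
Mar: 31 days, starts Sat → 5 of Sat, Sun, Mon
Apr: 30 days, starts Tue → 5 of Tue, Wed ✓
May: 31 days, starts Thu → 5 of Thu, Fri, Sat
Jun: 30 days, starts Sun → 5 of Sun, Mon
Jul: 31 days, starts Tue → 5 of Tue, Wed, Thu ✓
Aug: 31 days, starts Fri → 5 of Fri, Sat, Sun
Sep: 30 days, starts Mon → 5 of Mon, Tue ✓
Oct: 31 days, starts Wed → 5 of Wed, Thu, Fri
Nov: 30 days, starts Sat → 5 of Sat, Sun
Dec: 31 days, starts Mon → 5 of Mon, Tue, Wed ✓
Months with five Tuesdays: Apr, Jul, Sep, Dec.

4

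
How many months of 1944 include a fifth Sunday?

A month has five Sundays exactly when Sunday falls within its first (length − 28) days.
Jan: 31 days, starts Sat → 5 of Sat, Sun, Mon ✓
Feb: 29 days, starts Tue → 5 of Tue
Mar: 31 days, starts Wed → 5 of Wed, Thu, Fri
Apr: 30 days, starts Sat → 5 of Sat, Sun ✓
May: 31 days, starts Mon → 5 of Mon, Tue, Wed
Jun: 30 days, starts Thu → 5 of Thu, Fri
Jul: 31 days, starts Sat → 5 of Sat, Sun, Mon ✓
Aug: 31 days, starts Tue → 5 of Tue, Wed, Thu
Sep: 30 days, starts Fri → 5 of Fri, Sat
Oct: 31 days, starts Sun → 5 of Sun, Mon, Tue ✓
Nov: 30 days, starts Wed → 5 of Wed, Thu
Dec: 31 days, starts Fri → 5 of Fri, Sat, Sun ✓
Months with five Sundays: Jan, Apr, Jul, Oct, Dec.

5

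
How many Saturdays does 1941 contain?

52

Jan 1, 1941 is a Wednesday.
From Jan 1, 1941 to Dec 31, 1941 is 365 days inclusive.
365 = 7 × 52 + 1, so there are 52 full weeks plus 1 extra day.
Each full week contributes one Saturday: 52 so far.
The 1 extra day is Wed — none qualify.
Total: 52 + 0 = 52.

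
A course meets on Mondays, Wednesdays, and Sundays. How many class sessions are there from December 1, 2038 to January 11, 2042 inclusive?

December 1, 2038 is a Wednesday.
From December 1, 2038 to January 11, 2042 is 1138 days inclusive.
1138 = 7 × 162 + 4, so there are 162 full weeks plus 4 extra days.
Each full week contributes 3 days from the set (Mon, Wed, Sun): 162 × 3 = 486.
The 4 extra days are Wednesday, Thursday, Friday, Saturday — 1 of them qualifies.
Total: 486 + 1 = 487.

487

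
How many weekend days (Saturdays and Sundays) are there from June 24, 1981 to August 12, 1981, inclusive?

14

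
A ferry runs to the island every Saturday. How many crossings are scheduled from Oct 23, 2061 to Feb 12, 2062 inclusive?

Oct 23, 2061 is a Sunday.
The range spans 113 days (inclusive of both endpoints).
113 = 7 × 16 + 1, so there are 16 full weeks plus 1 extra day.
Each full week contributes one Saturday: 16 so far.
The 1 extra day is Sun — none qualify.
Total: 16 + 0 = 16.

16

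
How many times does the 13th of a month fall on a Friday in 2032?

The 13th falls on a Friday when the month's 13th has weekday Fri.
Jan 13 is Tue; Feb 13 is Fri ✓; Mar 13 is Sat; Apr 13 is Tue; May 13 is Thu; Jun 13 is Sun; Jul 13 is Tue; Aug 13 is Fri ✓; Sep 13 is Mon; Oct 13 is Wed; Nov 13 is Sat; Dec 13 is Mon.
Friday the 13ths: Feb, Aug.

2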